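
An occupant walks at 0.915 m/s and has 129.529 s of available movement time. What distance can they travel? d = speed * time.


d = 0.915 * 129.529 = 118.52 m

118.52 m


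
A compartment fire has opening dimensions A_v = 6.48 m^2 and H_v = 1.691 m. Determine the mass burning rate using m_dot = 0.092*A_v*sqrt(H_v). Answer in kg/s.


sqrt(H_v) = 1.3004
m_dot = 0.092 * 6.48 * 1.3004 = 0.77524 kg/s

0.77524 kg/s


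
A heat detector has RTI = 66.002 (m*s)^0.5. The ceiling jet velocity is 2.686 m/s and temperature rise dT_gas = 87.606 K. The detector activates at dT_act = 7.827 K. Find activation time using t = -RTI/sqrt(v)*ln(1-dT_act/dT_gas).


dT_act/dT_gas = 0.089343
ln(1 - 0.089343) = -0.093589
t = -66.002 / sqrt(2.686) * -0.093589 = 3.7690 s

3.7690 s


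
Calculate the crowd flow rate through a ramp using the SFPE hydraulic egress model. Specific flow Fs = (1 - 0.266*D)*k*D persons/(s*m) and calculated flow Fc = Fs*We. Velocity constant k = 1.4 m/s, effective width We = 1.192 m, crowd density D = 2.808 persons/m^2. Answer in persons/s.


1 - 0.266*D = 1 - 0.266*2.808 = 0.25307
Fs = 0.25307 * 1.4 * 2.808 = 0.99488 persons/(s*m)
Fc = 0.99488 * 1.192 = 1.1859 persons/s

1.1859 persons/s


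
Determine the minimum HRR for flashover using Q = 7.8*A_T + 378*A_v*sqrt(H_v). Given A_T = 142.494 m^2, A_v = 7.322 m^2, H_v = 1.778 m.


7.8*A_T = 1111.5
sqrt(H_v) = 1.3334
378*A_v*sqrt(H_v) = 3690.5
Q = 1111.5 + 3690.5 = 4802.0 kW

4802.0 kW


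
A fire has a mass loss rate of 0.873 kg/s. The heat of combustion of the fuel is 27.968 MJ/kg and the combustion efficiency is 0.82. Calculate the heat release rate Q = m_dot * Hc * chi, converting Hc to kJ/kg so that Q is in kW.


Hc = 27.968 MJ/kg = 27.968 * 1000 kJ/kg = 27968 kJ/kg
Q = 0.873 kg/s * 27968 kJ/kg * 0.82 = 20021 kW

20021 kW


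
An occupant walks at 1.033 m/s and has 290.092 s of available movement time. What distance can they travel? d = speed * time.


d = 1.033 * 290.092 = 299.67 m

299.67 m


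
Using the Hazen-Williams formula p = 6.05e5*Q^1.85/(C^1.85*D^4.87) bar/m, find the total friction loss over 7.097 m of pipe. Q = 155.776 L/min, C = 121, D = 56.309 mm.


Q^1.85 = 11380
C^1.85 = 7131.0
D^4.87 = 3.3521e+08
p/m = 0.0028801 bar/m
p_total = 0.0028801 * 7.097 = 0.020440 bar

0.020440 bar


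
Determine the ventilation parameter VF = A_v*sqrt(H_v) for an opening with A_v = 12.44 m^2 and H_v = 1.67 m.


sqrt(H_v) = 1.2923
VF = 12.44 * 1.2923 = 16.076 m^(5/2)

16.076 m^(5/2)


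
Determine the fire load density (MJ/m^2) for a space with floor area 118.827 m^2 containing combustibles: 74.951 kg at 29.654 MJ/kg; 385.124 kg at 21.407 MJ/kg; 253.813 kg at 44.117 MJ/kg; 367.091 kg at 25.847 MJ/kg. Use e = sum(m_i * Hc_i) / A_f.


Total energy = 74.951*29.654 + 385.124*21.407 + 253.813*44.117 + 367.091*25.847
= 2222.597 + 8244.349 + 11197.47 + 9488.201
= 31152.62 MJ
e = 31152.62 / 118.827 = 262.17 MJ/m^2

262.17 MJ/m^2


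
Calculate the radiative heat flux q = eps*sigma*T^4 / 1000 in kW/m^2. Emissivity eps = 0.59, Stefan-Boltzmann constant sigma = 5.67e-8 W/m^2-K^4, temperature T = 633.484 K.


T^4 = 1.6104e+11
q = 0.59 * 5.67e-8 * 1.6104e+11 / 1000 = 5.3874 kW/m^2

5.3874 kW/m^2


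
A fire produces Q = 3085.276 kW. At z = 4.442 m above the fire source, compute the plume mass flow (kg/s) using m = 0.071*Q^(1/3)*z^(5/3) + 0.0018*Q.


Q^(1/3) = 14.558
z^(5/3) = 12.003
First term = 0.071 * 14.558 * 12.003 = 12.407
Second term = 0.0018 * 3085.276 = 5.5535
m = 17.960 kg/s

17.960 kg/s


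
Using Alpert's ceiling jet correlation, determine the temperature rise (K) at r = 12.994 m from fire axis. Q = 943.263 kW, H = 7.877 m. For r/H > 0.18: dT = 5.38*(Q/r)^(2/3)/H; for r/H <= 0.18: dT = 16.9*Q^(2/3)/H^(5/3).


r/H = 12.994 / 7.877 = 1.6496
r/H > 0.18, so dT = 5.38*(Q/r)^(2/3)/H
Q/r = 72.592
(Q/r)^(2/3) = 17.402
dT = 5.38 * 17.402 / 7.877 = 11.885 K

11.885 K


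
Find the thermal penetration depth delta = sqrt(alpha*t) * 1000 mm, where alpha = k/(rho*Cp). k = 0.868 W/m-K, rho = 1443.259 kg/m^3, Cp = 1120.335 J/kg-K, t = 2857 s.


alpha = 0.868 / (1443.259 * 1120.335) = 5.3682e-07 m^2/s
alpha * t = 0.0015337
delta = sqrt(0.0015337) * 1000 = 39.162 mm

39.162 mm


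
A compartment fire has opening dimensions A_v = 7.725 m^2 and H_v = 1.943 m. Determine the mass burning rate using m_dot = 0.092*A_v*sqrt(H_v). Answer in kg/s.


sqrt(H_v) = 1.3939
m_dot = 0.092 * 7.725 * 1.3939 = 0.99066 kg/s

0.99066 kg/s


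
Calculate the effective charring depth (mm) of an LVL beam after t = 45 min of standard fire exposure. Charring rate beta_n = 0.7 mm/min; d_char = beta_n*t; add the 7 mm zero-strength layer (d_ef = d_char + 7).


d_char = 0.7 * 45 = 31.5 mm
d_ef = 31.5 + 1.0*7 = 38.5 mm

38.5 mm


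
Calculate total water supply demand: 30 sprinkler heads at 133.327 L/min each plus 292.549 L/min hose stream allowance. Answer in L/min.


Sprinkler demand = 30 * 133.327 = 3999.81 L/min
Total = 3999.81 + 292.549 = 4292.359 L/min

4292.359 L/min


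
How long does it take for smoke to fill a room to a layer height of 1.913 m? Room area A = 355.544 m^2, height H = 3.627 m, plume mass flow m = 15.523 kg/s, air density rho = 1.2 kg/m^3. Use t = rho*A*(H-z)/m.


H - z = 1.714 m
t = 1.2 * 355.544 * 1.714 / 15.523 = 47.110 s

47.110 s


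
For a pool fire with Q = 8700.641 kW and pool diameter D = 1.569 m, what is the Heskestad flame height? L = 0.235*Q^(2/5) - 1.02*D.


Q^(2/5) = 37.655
0.235 * Q^(2/5) = 8.8489
1.02 * D = 1.6004
L = 7.2485 m

7.2485 m


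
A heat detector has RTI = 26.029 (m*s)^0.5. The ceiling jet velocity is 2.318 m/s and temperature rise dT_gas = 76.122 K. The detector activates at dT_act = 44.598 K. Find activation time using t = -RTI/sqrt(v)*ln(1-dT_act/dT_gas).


dT_act/dT_gas = 0.58588
ln(1 - 0.58588) = -0.88159
t = -26.029 / sqrt(2.318) * -0.88159 = 15.072 s

15.072 s


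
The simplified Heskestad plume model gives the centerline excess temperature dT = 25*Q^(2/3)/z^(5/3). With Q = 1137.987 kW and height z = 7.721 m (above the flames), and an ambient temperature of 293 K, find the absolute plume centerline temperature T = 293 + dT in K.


Q^(2/3) = 109.00
z^(5/3) = 30.162
dT = 25 * 109.00 / 30.162 = 90.346 K
T = 293 + 90.346 = 383.35 K

383.35 K


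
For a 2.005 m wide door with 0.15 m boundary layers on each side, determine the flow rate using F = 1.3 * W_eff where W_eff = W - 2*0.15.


W_eff = 2.005 - 0.30 = 1.705 m
F = 1.3 * 1.705 = 2.2165 persons/s

2.2165 persons/s


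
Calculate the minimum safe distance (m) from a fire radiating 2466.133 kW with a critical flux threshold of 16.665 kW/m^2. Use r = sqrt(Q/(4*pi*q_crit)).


4*pi*q_crit = 209.42
Q/(4*pi*q_crit) = 11.776
r = sqrt(11.776) = 3.4316 m

3.4316 m


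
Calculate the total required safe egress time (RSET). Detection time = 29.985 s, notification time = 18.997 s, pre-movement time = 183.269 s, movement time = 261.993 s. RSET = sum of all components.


Total = 29.985 + 18.997 + 183.269 + 261.993 = 494.244 s

494.244 s


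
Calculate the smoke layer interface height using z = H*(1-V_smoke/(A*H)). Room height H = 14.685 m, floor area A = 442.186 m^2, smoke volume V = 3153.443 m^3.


V/(A*H) = 0.48563
1 - 0.48563 = 0.51437
z = 14.685 * 0.51437 = 7.5535 m

7.5535 m


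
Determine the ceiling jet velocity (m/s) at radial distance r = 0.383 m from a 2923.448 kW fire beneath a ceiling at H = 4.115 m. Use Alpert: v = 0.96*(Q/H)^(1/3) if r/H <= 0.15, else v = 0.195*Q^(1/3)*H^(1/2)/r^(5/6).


r/H = 0.383 / 4.115 = 0.093074
r/H <= 0.15, so v = 0.96*(Q/H)^(1/3)
Q/H = 710.44
(Q/H)^(1/3) = 8.9230
v = 0.96 * 8.9230 = 8.5660 m/s

8.5660 m/s


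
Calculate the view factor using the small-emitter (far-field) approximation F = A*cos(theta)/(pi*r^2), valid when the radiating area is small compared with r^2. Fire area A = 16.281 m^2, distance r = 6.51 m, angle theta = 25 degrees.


cos(25 deg) = 0.90631
pi*r^2 = 133.14
F = 16.281 * 0.90631 / 133.14 = 0.11083

0.11083


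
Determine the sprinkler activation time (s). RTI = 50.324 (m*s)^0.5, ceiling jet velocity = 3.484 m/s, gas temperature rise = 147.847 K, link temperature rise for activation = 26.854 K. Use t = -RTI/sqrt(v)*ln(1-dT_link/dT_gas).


dT_link/dT_gas = 0.18163
ln(1 - 0.18163) = -0.20045
t = -50.324 / sqrt(3.484) * -0.20045 = 5.4042 s

5.4042 s


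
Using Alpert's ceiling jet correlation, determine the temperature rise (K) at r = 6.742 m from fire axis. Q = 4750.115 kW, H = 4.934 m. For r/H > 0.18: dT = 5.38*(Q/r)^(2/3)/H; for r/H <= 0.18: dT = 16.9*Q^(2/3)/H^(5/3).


r/H = 6.742 / 4.934 = 1.3664
r/H > 0.18, so dT = 5.38*(Q/r)^(2/3)/H
Q/r = 704.56
(Q/r)^(2/3) = 79.179
dT = 5.38 * 79.179 / 4.934 = 86.336 K

86.336 K


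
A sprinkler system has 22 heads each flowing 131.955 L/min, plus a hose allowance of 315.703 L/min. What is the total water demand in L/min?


Sprinkler demand = 22 * 131.955 = 2903.01 L/min
Total = 2903.01 + 315.703 = 3218.713 L/min

3218.713 L/min


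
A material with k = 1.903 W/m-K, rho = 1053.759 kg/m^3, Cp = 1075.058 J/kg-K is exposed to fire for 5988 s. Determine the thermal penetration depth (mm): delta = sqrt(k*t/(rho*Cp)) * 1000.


alpha = 1.903 / (1053.759 * 1075.058) = 1.6798e-06 m^2/s
alpha * t = 0.010059
delta = sqrt(0.010059) * 1000 = 100.29 mm

100.29 mm


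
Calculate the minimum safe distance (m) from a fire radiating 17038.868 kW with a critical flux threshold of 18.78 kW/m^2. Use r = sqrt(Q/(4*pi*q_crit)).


4*pi*q_crit = 236.00
Q/(4*pi*q_crit) = 72.200
r = sqrt(72.200) = 8.4970 m

8.4970 m


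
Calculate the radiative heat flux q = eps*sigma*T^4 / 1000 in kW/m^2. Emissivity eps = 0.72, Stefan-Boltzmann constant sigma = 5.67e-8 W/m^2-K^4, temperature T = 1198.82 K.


T^4 = 2.0655e+12
q = 0.72 * 5.67e-8 * 2.0655e+12 / 1000 = 84.320 kW/m^2

84.320 kW/m^2


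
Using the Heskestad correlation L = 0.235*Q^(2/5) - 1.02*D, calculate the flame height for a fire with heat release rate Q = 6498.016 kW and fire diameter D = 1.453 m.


Q^(2/5) = 33.505
0.235 * Q^(2/5) = 7.8737
1.02 * D = 1.4821
L = 6.3917 m

6.3917 m


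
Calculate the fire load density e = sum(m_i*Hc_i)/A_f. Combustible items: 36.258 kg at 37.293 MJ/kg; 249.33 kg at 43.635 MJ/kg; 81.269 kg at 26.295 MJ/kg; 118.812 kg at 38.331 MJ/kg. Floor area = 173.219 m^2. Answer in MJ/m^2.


Total energy = 36.258*37.293 + 249.33*43.635 + 81.269*26.295 + 118.812*38.331
= 1352.170 + 10879.51 + 2136.968 + 4554.183
= 18922.84 MJ
e = 18922.84 / 173.219 = 109.24 MJ/m^2

109.24 MJ/m^2


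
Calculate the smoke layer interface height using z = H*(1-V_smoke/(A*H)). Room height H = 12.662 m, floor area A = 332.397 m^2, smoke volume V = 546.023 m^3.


V/(A*H) = 0.12973
1 - 0.12973 = 0.87027
z = 12.662 * 0.87027 = 11.019 m

11.019 m


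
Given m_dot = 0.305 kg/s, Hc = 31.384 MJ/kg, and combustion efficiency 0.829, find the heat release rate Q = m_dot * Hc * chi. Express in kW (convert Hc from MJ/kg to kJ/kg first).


Hc = 31.384 MJ/kg = 31.384 * 1000 kJ/kg = 31384 kJ/kg
Q = 0.305 kg/s * 31384 kJ/kg * 0.829 = 7935.3 kW

7935.3 kW


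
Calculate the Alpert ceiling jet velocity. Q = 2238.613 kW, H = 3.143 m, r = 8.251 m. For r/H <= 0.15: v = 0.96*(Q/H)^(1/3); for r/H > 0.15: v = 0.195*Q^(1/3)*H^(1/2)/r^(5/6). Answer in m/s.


r/H = 8.251 / 3.143 = 2.6252
r/H > 0.15, so v = 0.195*Q^(1/3)*H^(1/2)/r^(5/6)
Q^(1/3) = 13.082
H^(1/2) = 1.7729
r^(5/6) = 5.8044
v = 0.195 * 13.082 * 1.7729 / 5.8044 = 0.77913 m/s

0.77913 m/s


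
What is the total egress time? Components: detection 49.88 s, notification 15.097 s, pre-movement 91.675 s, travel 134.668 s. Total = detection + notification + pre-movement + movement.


Total = 49.88 + 15.097 + 91.675 + 134.668 = 291.32 s

291.32 s


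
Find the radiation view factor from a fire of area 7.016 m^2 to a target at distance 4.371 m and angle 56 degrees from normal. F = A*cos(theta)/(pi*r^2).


cos(56 deg) = 0.55919
pi*r^2 = 60.022
F = 7.016 * 0.55919 / 60.022 = 0.065364

0.065364


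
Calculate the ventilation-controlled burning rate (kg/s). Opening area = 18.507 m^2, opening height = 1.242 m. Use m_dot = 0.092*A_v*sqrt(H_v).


sqrt(H_v) = 1.1145
m_dot = 0.092 * 18.507 * 1.1145 = 1.8975 kg/s

1.8975 kg/s


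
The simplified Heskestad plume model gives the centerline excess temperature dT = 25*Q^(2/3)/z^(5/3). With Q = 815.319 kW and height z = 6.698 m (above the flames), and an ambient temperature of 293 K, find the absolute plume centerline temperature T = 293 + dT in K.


Q^(2/3) = 87.274
z^(5/3) = 23.800
dT = 25 * 87.274 / 23.800 = 91.675 K
T = 293 + 91.675 = 384.67 K

384.67 K


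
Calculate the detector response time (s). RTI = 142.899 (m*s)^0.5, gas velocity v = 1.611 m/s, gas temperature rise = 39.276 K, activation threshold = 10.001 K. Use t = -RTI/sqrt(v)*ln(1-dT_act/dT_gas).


dT_act/dT_gas = 0.25463
ln(1 - 0.25463) = -0.29388
t = -142.899 / sqrt(1.611) * -0.29388 = 33.087 s

33.087 s


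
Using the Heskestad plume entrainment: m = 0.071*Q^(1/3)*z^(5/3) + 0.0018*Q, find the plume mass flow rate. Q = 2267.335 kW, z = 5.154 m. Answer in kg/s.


Q^(1/3) = 13.137
z^(5/3) = 15.378
First term = 0.071 * 13.137 * 15.378 = 14.344
Second term = 0.0018 * 2267.335 = 4.0812
m = 18.425 kg/s

18.425 kg/s


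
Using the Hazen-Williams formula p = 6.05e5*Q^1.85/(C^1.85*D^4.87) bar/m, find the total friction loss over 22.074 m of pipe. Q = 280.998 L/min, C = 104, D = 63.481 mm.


Q^1.85 = 33892
C^1.85 = 5389.0
D^4.87 = 6.0100e+08
p/m = 0.0063310 bar/m
p_total = 0.0063310 * 22.074 = 0.13975 bar

0.13975 bar


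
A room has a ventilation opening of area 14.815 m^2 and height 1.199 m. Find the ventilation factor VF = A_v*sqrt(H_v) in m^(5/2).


sqrt(H_v) = 1.0950
VF = 14.815 * 1.0950 = 16.222 m^(5/2)

16.222 m^(5/2)


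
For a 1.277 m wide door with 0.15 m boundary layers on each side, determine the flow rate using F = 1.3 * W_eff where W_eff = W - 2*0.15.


W_eff = 1.277 - 0.30 = 0.977 m
F = 1.3 * 0.977 = 1.2701 persons/s

1.2701 persons/s


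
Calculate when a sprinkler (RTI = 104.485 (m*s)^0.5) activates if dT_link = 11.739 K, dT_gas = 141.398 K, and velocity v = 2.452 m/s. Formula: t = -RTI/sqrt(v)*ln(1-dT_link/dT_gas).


dT_link/dT_gas = 0.083021
ln(1 - 0.083021) = -0.086671
t = -104.485 / sqrt(2.452) * -0.086671 = 5.7832 s

5.7832 s


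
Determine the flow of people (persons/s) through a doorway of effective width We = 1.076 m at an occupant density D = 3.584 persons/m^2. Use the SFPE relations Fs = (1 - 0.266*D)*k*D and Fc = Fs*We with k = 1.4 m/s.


1 - 0.266*D = 1 - 0.266*3.584 = 0.046656
Fs = 0.046656 * 1.4 * 3.584 = 0.23410 persons/(s*m)
Fc = 0.23410 * 1.076 = 0.25189 persons/s

0.25189 persons/s


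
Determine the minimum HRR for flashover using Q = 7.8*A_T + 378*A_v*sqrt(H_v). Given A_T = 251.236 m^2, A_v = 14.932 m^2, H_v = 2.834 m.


7.8*A_T = 1959.6
sqrt(H_v) = 1.6834
378*A_v*sqrt(H_v) = 9501.9
Q = 1959.6 + 9501.9 = 11462 kW

11462 kW


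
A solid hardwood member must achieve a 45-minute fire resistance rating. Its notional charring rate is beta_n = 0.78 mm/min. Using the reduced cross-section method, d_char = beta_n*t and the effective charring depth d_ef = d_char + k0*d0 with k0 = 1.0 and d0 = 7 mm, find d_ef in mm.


d_char = 0.78 * 45 = 35.1 mm
d_ef = 35.1 + 1.0*7 = 42.1 mm

42.1 mm


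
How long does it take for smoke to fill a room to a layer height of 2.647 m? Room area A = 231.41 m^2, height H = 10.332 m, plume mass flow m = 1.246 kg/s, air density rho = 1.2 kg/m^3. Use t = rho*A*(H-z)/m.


H - z = 7.685 m
t = 1.2 * 231.41 * 7.685 / 1.246 = 1712.7 s

1712.7 s


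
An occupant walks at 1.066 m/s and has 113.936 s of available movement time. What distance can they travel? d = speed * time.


d = 1.066 * 113.936 = 121.46 m

121.46 m


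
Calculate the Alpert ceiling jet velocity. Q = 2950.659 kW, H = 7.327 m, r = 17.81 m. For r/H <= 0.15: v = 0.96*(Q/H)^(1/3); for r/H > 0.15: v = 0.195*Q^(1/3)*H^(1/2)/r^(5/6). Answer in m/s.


r/H = 17.81 / 7.327 = 2.4307
r/H > 0.15, so v = 0.195*Q^(1/3)*H^(1/2)/r^(5/6)
Q^(1/3) = 14.343
H^(1/2) = 2.7068
r^(5/6) = 11.021
v = 0.195 * 14.343 * 2.7068 / 11.021 = 0.68694 m/s

0.68694 m/s


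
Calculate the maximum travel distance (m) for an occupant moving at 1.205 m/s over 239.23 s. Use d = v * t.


d = 1.205 * 239.23 = 288.27 m

288.27 m


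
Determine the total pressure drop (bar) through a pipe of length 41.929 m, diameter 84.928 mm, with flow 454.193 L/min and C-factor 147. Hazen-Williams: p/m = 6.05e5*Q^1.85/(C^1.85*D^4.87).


Q^1.85 = 82394
C^1.85 = 10222
D^4.87 = 2.4801e+09
p/m = 0.0019662 bar/m
p_total = 0.0019662 * 41.929 = 0.082442 bar

0.082442 bar


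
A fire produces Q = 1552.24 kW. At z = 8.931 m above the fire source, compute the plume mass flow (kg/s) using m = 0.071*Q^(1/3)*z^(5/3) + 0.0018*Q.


Q^(1/3) = 11.579
z^(5/3) = 38.444
First term = 0.071 * 11.579 * 38.444 = 31.604
Second term = 0.0018 * 1552.24 = 2.7940
m = 34.398 kg/s

34.398 kg/s


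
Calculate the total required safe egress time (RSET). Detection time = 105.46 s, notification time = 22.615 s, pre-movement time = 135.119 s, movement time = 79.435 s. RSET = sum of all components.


Total = 105.46 + 22.615 + 135.119 + 79.435 = 342.629 s

342.629 s


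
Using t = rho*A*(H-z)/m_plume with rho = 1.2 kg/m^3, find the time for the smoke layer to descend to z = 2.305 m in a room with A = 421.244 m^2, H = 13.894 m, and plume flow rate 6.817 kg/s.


H - z = 11.589 m
t = 1.2 * 421.244 * 11.589 / 6.817 = 859.35 s

859.35 s


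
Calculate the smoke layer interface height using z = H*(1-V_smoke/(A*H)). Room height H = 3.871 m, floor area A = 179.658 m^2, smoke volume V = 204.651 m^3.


V/(A*H) = 0.29427
1 - 0.29427 = 0.70573
z = 3.871 * 0.70573 = 2.7319 m

2.7319 m


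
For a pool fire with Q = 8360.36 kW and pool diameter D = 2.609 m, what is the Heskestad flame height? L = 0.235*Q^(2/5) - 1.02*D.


Q^(2/5) = 37.059
0.235 * Q^(2/5) = 8.7088
1.02 * D = 2.6612
L = 6.0476 m

6.0476 m


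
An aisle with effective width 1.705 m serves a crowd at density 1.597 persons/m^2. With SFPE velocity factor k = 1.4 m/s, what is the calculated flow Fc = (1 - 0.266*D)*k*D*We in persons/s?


1 - 0.266*D = 1 - 0.266*1.597 = 0.57520
Fs = 0.57520 * 1.4 * 1.597 = 1.2860 persons/(s*m)
Fc = 1.2860 * 1.705 = 2.1927 persons/s

2.1927 persons/s


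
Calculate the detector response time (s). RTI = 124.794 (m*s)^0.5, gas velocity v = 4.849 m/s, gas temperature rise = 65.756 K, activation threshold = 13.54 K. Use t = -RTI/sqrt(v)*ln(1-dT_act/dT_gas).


dT_act/dT_gas = 0.20591
ln(1 - 0.20591) = -0.23056
t = -124.794 / sqrt(4.849) * -0.23056 = 13.066 s

13.066 s


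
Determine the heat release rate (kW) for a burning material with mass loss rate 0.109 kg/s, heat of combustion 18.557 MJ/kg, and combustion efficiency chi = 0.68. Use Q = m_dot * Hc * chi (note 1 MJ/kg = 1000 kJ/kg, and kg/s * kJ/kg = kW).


Hc = 18.557 MJ/kg = 18.557 * 1000 kJ/kg = 18557 kJ/kg
Q = 0.109 kg/s * 18557 kJ/kg * 0.68 = 1375.4 kW

1375.4 kW


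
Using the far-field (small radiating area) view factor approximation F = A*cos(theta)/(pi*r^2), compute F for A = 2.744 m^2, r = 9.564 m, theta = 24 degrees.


cos(24 deg) = 0.91355
pi*r^2 = 287.36
F = 2.744 * 0.91355 / 287.36 = 0.0087234

0.0087234


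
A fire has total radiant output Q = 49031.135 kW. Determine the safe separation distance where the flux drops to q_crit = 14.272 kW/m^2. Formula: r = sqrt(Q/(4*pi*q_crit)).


4*pi*q_crit = 179.35
Q/(4*pi*q_crit) = 273.39
r = sqrt(273.39) = 16.534 m

16.534 m


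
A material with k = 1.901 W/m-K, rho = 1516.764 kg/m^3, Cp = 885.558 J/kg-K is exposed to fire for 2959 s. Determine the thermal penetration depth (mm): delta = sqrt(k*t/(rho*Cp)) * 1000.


alpha = 1.901 / (1516.764 * 885.558) = 1.4153e-06 m^2/s
alpha * t = 0.0041879
delta = sqrt(0.0041879) * 1000 = 64.714 mm

64.714 mm


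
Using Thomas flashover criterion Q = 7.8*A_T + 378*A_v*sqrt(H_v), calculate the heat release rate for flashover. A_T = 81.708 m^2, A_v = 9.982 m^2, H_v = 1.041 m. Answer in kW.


7.8*A_T = 637.32
sqrt(H_v) = 1.0203
378*A_v*sqrt(H_v) = 3849.8
Q = 637.32 + 3849.8 = 4487.1 kW

4487.1 kW


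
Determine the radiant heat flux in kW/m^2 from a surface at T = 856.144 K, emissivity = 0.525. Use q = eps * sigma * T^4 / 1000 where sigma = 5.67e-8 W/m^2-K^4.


T^4 = 5.3726e+11
q = 0.525 * 5.67e-8 * 5.3726e+11 / 1000 = 15.993 kW/m^2

15.993 kW/m^2


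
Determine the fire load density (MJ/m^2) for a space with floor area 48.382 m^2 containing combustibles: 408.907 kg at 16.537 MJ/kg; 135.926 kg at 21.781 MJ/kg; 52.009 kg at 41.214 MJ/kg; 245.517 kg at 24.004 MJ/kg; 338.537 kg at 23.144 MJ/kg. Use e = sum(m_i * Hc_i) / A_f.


Total energy = 408.907*16.537 + 135.926*21.781 + 52.009*41.214 + 245.517*24.004 + 338.537*23.144
= 6762.095 + 2960.604 + 2143.499 + 5893.390 + 7835.100
= 25594.69 MJ
e = 25594.69 / 48.382 = 529.01 MJ/m^2

529.01 MJ/m^2


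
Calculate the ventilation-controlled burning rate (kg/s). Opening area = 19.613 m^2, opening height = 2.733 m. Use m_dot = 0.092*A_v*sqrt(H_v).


sqrt(H_v) = 1.6532
m_dot = 0.092 * 19.613 * 1.6532 = 2.9830 kg/s

2.9830 kg/s


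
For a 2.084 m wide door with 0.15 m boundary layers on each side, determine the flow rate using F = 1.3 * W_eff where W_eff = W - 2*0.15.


W_eff = 2.084 - 0.30 = 1.784 m
F = 1.3 * 1.784 = 2.3192 persons/s

2.3192 persons/s


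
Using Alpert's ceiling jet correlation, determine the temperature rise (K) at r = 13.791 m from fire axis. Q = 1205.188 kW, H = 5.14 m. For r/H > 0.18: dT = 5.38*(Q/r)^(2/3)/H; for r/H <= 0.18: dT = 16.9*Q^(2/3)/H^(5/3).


r/H = 13.791 / 5.14 = 2.6831
r/H > 0.18, so dT = 5.38*(Q/r)^(2/3)/H
Q/r = 87.389
(Q/r)^(2/3) = 19.693
dT = 5.38 * 19.693 / 5.14 = 20.612 K

20.612 K


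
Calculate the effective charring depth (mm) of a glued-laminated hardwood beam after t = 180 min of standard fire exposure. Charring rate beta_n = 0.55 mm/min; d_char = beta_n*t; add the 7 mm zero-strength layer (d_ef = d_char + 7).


d_char = 0.55 * 180 = 99 mm
d_ef = 99 + 1.0*7 = 106 mm

106 mm


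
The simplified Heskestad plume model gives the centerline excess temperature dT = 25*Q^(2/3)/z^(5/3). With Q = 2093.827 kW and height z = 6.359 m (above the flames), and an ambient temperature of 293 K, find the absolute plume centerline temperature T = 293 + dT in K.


Q^(2/3) = 163.67
z^(5/3) = 21.826
dT = 25 * 163.67 / 21.826 = 187.46 K
T = 293 + 187.46 = 480.46 K

480.46 K


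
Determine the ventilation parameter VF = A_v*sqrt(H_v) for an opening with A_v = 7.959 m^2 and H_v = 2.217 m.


sqrt(H_v) = 1.4890
VF = 7.959 * 1.4890 = 11.851 m^(5/2)

11.851 m^(5/2)


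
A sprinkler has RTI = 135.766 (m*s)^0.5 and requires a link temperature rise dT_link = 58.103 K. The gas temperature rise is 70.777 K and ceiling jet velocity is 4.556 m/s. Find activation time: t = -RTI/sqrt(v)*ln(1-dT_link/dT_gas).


dT_link/dT_gas = 0.82093
ln(1 - 0.82093) = -1.7200
t = -135.766 / sqrt(4.556) * -1.7200 = 109.40 s

109.40 s


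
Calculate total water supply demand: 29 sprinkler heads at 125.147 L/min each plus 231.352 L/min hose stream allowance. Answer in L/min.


Sprinkler demand = 29 * 125.147 = 3629.263 L/min
Total = 3629.263 + 231.352 = 3860.615 L/min

3860.615 L/min


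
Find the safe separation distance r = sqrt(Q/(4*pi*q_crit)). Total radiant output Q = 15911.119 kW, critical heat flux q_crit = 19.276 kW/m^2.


4*pi*q_crit = 242.23
Q/(4*pi*q_crit) = 65.686
r = sqrt(65.686) = 8.1047 m

8.1047 m


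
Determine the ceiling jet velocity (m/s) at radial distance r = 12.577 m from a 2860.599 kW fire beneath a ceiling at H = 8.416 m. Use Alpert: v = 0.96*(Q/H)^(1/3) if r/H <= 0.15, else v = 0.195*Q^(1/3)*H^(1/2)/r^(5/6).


r/H = 12.577 / 8.416 = 1.4944
r/H > 0.15, so v = 0.195*Q^(1/3)*H^(1/2)/r^(5/6)
Q^(1/3) = 14.196
H^(1/2) = 2.9010
r^(5/6) = 8.2473
v = 0.195 * 14.196 * 2.9010 / 8.2473 = 0.97370 m/s

0.97370 m/s


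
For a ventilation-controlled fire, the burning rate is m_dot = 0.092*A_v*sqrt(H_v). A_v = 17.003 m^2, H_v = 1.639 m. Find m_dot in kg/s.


sqrt(H_v) = 1.2802
m_dot = 0.092 * 17.003 * 1.2802 = 2.0026 kg/s

2.0026 kg/s


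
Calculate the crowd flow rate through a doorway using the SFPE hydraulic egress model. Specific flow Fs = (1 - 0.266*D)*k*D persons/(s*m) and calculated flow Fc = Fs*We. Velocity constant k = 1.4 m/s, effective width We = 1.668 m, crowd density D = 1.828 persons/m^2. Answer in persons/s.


1 - 0.266*D = 1 - 0.266*1.828 = 0.51375
Fs = 0.51375 * 1.4 * 1.828 = 1.3148 persons/(s*m)
Fc = 1.3148 * 1.668 = 2.1931 persons/s

2.1931 persons/s


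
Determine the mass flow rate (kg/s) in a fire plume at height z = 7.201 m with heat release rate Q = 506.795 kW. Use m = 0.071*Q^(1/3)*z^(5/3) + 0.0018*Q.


Q^(1/3) = 7.9728
z^(5/3) = 26.853
First term = 0.071 * 7.9728 * 26.853 = 15.200
Second term = 0.0018 * 506.795 = 0.91223
m = 16.113 kg/s

16.113 kg/s


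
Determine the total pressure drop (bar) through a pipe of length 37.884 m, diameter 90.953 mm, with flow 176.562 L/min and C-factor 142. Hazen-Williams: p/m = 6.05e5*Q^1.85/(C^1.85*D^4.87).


Q^1.85 = 14347
C^1.85 = 9588.1
D^4.87 = 3.4629e+09
p/m = 0.00026142 bar/m
p_total = 0.00026142 * 37.884 = 0.0099037 bar

0.0099037 bar


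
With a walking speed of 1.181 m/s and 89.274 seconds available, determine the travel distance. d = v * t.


d = 1.181 * 89.274 = 105.43 m

105.43 m


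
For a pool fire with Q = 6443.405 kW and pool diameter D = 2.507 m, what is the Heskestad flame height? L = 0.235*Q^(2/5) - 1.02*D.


Q^(2/5) = 33.392
0.235 * Q^(2/5) = 7.8472
1.02 * D = 2.5571
L = 5.2900 m

5.2900 m


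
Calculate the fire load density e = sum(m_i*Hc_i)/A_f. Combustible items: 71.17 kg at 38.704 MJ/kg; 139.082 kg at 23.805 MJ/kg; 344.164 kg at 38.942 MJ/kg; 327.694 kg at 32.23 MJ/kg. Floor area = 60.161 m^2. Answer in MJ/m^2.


Total energy = 71.17*38.704 + 139.082*23.805 + 344.164*38.942 + 327.694*32.23
= 2754.564 + 3310.847 + 13402.43 + 10561.58
= 30029.42 MJ
e = 30029.42 / 60.161 = 499.15 MJ/m^2

499.15 MJ/m^2


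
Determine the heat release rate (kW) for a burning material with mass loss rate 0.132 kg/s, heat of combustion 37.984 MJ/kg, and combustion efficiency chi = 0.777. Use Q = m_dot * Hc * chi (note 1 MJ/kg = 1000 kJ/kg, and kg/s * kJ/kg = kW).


Hc = 37.984 MJ/kg = 37.984 * 1000 kJ/kg = 37984 kJ/kg
Q = 0.132 kg/s * 37984 kJ/kg * 0.777 = 3895.8 kW

3895.8 kW


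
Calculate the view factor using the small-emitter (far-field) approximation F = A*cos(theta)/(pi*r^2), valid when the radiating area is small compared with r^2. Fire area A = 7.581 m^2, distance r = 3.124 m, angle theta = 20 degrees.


cos(20 deg) = 0.93969
pi*r^2 = 30.660
F = 7.581 * 0.93969 / 30.660 = 0.23235

0.23235


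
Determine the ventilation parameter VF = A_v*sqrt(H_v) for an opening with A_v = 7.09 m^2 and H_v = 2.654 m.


sqrt(H_v) = 1.6291
VF = 7.09 * 1.6291 = 11.550 m^(5/2)

11.550 m^(5/2)


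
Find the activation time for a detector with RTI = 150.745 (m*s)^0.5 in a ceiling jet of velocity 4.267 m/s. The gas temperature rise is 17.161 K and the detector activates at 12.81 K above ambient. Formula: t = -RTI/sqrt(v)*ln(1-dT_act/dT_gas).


dT_act/dT_gas = 0.74646
ln(1 - 0.74646) = -1.3722
t = -150.745 / sqrt(4.267) * -1.3722 = 100.14 s

100.14 s


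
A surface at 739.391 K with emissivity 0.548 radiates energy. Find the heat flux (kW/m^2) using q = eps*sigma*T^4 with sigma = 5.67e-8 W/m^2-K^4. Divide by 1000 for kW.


T^4 = 2.9888e+11
q = 0.548 * 5.67e-8 * 2.9888e+11 / 1000 = 9.2867 kW/m^2

9.2867 kW/m^2


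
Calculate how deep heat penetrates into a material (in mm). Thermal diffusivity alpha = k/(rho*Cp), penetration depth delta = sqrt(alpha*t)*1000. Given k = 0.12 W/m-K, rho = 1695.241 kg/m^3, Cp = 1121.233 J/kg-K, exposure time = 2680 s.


alpha = 0.12 / (1695.241 * 1121.233) = 6.3133e-08 m^2/s
alpha * t = 0.00016920
delta = sqrt(0.00016920) * 1000 = 13.008 mm

13.008 mm


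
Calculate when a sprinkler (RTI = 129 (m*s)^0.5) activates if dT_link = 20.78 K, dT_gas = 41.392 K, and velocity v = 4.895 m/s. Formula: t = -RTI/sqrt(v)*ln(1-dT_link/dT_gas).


dT_link/dT_gas = 0.50203
ln(1 - 0.50203) = -0.69721
t = -129 / sqrt(4.895) * -0.69721 = 40.652 s

40.652 s


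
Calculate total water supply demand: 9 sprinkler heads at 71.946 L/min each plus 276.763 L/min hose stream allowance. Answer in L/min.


Sprinkler demand = 9 * 71.946 = 647.514 L/min
Total = 647.514 + 276.763 = 924.277 L/min

924.277 L/min


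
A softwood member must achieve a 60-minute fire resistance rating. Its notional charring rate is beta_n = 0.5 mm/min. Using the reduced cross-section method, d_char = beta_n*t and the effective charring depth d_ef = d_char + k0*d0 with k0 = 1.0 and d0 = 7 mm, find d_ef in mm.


d_char = 0.5 * 60 = 30 mm
d_ef = 30 + 1.0*7 = 37 mm

37 mm


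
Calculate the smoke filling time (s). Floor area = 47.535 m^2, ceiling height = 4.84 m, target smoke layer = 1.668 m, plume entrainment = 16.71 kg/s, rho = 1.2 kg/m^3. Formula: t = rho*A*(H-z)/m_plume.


H - z = 3.172 m
t = 1.2 * 47.535 * 3.172 / 16.71 = 10.828 s

10.828 s


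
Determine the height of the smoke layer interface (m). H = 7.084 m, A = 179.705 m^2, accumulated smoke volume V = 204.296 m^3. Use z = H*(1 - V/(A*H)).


V/(A*H) = 0.16048
1 - 0.16048 = 0.83952
z = 7.084 * 0.83952 = 5.9472 m

5.9472 m


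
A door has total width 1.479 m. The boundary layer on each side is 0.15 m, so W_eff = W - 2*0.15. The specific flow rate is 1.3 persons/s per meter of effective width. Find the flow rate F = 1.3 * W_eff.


W_eff = 1.479 - 0.30 = 1.179 m
F = 1.3 * 1.179 = 1.5327 persons/s

1.5327 persons/s


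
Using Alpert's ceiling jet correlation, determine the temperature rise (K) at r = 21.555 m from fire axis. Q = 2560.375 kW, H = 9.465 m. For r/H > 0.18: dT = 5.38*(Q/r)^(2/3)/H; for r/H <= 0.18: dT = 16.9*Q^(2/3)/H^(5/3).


r/H = 21.555 / 9.465 = 2.2773
r/H > 0.18, so dT = 5.38*(Q/r)^(2/3)/H
Q/r = 118.78
(Q/r)^(2/3) = 24.164
dT = 5.38 * 24.164 / 9.465 = 13.735 K

13.735 K


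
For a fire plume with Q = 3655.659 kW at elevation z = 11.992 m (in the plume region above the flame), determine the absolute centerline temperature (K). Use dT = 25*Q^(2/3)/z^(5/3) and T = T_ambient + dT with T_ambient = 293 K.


Q^(2/3) = 237.31
z^(5/3) = 62.828
dT = 25 * 237.31 / 62.828 = 94.427 K
T = 293 + 94.427 = 387.43 K

387.43 K


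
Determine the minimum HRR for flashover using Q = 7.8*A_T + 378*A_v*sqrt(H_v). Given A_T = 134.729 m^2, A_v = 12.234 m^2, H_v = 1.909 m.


7.8*A_T = 1050.9
sqrt(H_v) = 1.3817
378*A_v*sqrt(H_v) = 6389.4
Q = 1050.9 + 6389.4 = 7440.3 kW

7440.3 kW


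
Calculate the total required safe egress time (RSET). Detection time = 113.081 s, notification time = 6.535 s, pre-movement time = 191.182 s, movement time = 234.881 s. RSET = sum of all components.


Total = 113.081 + 6.535 + 191.182 + 234.881 = 545.679 s

545.679 s


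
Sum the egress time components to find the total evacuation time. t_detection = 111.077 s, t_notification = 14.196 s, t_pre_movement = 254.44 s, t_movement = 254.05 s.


Total = 111.077 + 14.196 + 254.44 + 254.05 = 633.763 s

633.763 s


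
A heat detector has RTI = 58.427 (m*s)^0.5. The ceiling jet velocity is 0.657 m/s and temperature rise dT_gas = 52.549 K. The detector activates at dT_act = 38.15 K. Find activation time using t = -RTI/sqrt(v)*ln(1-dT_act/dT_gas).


dT_act/dT_gas = 0.72599
ln(1 - 0.72599) = -1.2946
t = -58.427 / sqrt(0.657) * -1.2946 = 93.317 s

93.317 s


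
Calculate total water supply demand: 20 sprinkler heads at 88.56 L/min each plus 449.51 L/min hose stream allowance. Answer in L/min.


Sprinkler demand = 20 * 88.56 = 1771.2 L/min
Total = 1771.2 + 449.51 = 2220.71 L/min

2220.71 L/min


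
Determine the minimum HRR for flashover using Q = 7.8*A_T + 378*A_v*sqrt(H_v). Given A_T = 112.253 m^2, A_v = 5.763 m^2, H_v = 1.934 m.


7.8*A_T = 875.57
sqrt(H_v) = 1.3907
378*A_v*sqrt(H_v) = 3029.5
Q = 875.57 + 3029.5 = 3905.1 kW

3905.1 kW


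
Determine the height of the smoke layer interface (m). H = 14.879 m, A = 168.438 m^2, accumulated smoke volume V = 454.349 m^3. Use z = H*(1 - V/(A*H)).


V/(A*H) = 0.18129
1 - 0.18129 = 0.81871
z = 14.879 * 0.81871 = 12.182 m

12.182 m


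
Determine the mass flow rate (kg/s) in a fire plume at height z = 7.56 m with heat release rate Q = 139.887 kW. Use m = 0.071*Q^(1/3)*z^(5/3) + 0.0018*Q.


Q^(1/3) = 5.1911
z^(5/3) = 29.121
First term = 0.071 * 5.1911 * 29.121 = 10.733
Second term = 0.0018 * 139.887 = 0.25180
m = 10.985 kg/s

10.985 kg/s


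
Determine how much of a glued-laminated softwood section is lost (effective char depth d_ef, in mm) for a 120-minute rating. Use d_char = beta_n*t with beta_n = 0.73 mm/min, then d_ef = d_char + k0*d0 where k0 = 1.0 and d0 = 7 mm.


d_char = 0.73 * 120 = 87.6 mm
d_ef = 87.6 + 1.0*7 = 94.6 mm

94.6 mm


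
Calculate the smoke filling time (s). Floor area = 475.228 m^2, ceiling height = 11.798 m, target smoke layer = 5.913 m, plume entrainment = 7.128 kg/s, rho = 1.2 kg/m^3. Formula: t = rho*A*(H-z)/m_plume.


H - z = 5.885 m
t = 1.2 * 475.228 * 5.885 / 7.128 = 470.83 s

470.83 s


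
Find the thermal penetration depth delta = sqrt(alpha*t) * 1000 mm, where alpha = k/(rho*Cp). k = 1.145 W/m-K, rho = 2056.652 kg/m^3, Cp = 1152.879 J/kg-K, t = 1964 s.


alpha = 1.145 / (2056.652 * 1152.879) = 4.8290e-07 m^2/s
alpha * t = 0.00094842
delta = sqrt(0.00094842) * 1000 = 30.796 mm

30.796 mm


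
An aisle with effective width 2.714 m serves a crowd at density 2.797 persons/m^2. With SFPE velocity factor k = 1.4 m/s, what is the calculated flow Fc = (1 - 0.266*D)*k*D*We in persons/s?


1 - 0.266*D = 1 - 0.266*2.797 = 0.25600
Fs = 0.25600 * 1.4 * 2.797 = 1.0024 persons/(s*m)
Fc = 1.0024 * 2.714 = 2.7206 persons/s

2.7206 persons/s


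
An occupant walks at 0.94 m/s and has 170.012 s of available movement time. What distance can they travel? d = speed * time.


d = 0.94 * 170.012 = 159.81 m

159.81 m


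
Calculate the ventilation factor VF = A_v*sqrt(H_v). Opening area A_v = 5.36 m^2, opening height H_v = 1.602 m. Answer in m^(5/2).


sqrt(H_v) = 1.2657
VF = 5.36 * 1.2657 = 6.7842 m^(5/2)

6.7842 m^(5/2)


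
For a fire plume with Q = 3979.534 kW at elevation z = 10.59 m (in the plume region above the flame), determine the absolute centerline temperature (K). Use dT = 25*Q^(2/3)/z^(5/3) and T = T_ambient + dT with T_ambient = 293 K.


Q^(2/3) = 251.12
z^(5/3) = 51.069
dT = 25 * 251.12 / 51.069 = 122.93 K
T = 293 + 122.93 = 415.93 K

415.93 K


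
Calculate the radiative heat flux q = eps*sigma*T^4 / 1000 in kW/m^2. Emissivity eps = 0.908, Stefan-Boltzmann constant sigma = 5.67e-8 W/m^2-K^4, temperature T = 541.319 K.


T^4 = 8.5864e+10
q = 0.908 * 5.67e-8 * 8.5864e+10 / 1000 = 4.4206 kW/m^2

4.4206 kW/m^2


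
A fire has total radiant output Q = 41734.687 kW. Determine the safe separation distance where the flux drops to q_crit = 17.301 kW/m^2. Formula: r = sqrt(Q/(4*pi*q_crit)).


4*pi*q_crit = 217.41
Q/(4*pi*q_crit) = 191.96
r = sqrt(191.96) = 13.855 m

13.855 m


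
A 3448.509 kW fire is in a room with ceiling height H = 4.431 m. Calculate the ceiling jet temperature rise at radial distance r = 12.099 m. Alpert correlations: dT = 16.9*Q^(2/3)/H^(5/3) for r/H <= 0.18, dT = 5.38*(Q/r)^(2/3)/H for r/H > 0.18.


r/H = 12.099 / 4.431 = 2.7305
r/H > 0.18, so dT = 5.38*(Q/r)^(2/3)/H
Q/r = 285.02
(Q/r)^(2/3) = 43.310
dT = 5.38 * 43.310 / 4.431 = 52.586 K

52.586 K


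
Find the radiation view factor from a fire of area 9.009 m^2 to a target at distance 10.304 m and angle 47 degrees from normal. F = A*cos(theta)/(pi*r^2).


cos(47 deg) = 0.68200
pi*r^2 = 333.55
F = 9.009 * 0.68200 / 333.55 = 0.018420

0.018420


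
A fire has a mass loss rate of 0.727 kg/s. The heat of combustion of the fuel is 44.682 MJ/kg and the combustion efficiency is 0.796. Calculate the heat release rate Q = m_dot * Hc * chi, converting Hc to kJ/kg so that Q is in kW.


Hc = 44.682 MJ/kg = 44.682 * 1000 kJ/kg = 44682 kJ/kg
Q = 0.727 kg/s * 44682 kJ/kg * 0.796 = 25857 kW

25857 kW


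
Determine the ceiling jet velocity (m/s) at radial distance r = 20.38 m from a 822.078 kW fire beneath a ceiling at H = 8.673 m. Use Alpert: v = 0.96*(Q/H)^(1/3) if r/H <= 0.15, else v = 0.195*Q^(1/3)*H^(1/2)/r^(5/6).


r/H = 20.38 / 8.673 = 2.3498
r/H > 0.15, so v = 0.195*Q^(1/3)*H^(1/2)/r^(5/6)
Q^(1/3) = 9.3678
H^(1/2) = 2.9450
r^(5/6) = 12.331
v = 0.195 * 9.3678 * 2.9450 / 12.331 = 0.43627 m/s

0.43627 m/s


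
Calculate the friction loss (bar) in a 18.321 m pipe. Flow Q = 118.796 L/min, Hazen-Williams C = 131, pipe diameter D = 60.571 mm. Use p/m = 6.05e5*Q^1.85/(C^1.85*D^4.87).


Q^1.85 = 6892.6
C^1.85 = 8259.5
D^4.87 = 4.7822e+08
p/m = 0.0010557 bar/m
p_total = 0.0010557 * 18.321 = 0.019342 bar

0.019342 bar


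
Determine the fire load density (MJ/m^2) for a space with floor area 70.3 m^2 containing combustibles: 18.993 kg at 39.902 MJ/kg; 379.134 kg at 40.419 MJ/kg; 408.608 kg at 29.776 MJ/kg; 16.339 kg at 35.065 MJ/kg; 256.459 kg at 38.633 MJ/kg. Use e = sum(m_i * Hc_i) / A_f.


Total energy = 18.993*39.902 + 379.134*40.419 + 408.608*29.776 + 16.339*35.065 + 256.459*38.633
= 757.8587 + 15324.22 + 12166.71 + 572.9270 + 9907.781
= 38729.50 MJ
e = 38729.50 / 70.3 = 550.92 MJ/m^2

550.92 MJ/m^2


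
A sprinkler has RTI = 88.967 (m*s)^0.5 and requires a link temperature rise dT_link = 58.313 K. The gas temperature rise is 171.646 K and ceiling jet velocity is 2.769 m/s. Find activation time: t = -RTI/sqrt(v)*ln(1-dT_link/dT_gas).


dT_link/dT_gas = 0.33973
ln(1 - 0.33973) = -0.41510
t = -88.967 / sqrt(2.769) * -0.41510 = 22.193 s

22.193 s


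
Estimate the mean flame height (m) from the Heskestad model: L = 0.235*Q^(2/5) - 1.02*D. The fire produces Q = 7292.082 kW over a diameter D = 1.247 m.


Q^(2/5) = 35.087
0.235 * Q^(2/5) = 8.2453
1.02 * D = 1.2719
L = 6.9734 m

6.9734 m


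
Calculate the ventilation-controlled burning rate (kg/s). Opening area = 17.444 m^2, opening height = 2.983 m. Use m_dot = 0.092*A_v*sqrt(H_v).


sqrt(H_v) = 1.7271
m_dot = 0.092 * 17.444 * 1.7271 = 2.7718 kg/s

2.7718 kg/s


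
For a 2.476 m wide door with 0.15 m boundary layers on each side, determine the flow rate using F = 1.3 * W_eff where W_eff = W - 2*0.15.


W_eff = 2.476 - 0.30 = 2.176 m
F = 1.3 * 2.176 = 2.8288 persons/s

2.8288 persons/s


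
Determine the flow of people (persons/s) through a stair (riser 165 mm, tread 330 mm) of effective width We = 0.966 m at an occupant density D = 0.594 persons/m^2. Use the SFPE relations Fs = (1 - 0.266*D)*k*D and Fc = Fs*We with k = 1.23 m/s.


1 - 0.266*D = 1 - 0.266*0.594 = 0.84200
Fs = 0.84200 * 1.23 * 0.594 = 0.61518 persons/(s*m)
Fc = 0.61518 * 0.966 = 0.59426 persons/s

0.59426 persons/s


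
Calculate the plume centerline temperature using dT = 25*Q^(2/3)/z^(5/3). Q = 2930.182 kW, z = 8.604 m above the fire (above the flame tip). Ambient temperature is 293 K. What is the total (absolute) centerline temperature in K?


Q^(2/3) = 204.77
z^(5/3) = 36.127
dT = 25 * 204.77 / 36.127 = 141.70 K
T = 293 + 141.70 = 434.70 K

434.70 K


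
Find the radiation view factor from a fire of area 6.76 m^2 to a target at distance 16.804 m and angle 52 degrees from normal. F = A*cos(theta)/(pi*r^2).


cos(52 deg) = 0.61566
pi*r^2 = 887.11
F = 6.76 * 0.61566 / 887.11 = 0.0046915

0.0046915


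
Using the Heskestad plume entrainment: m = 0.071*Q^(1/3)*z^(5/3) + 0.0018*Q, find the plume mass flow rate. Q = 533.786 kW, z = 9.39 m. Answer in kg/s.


Q^(1/3) = 8.1119
z^(5/3) = 41.794
First term = 0.071 * 8.1119 * 41.794 = 24.071
Second term = 0.0018 * 533.786 = 0.96081
m = 25.032 kg/s

25.032 kg/s
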